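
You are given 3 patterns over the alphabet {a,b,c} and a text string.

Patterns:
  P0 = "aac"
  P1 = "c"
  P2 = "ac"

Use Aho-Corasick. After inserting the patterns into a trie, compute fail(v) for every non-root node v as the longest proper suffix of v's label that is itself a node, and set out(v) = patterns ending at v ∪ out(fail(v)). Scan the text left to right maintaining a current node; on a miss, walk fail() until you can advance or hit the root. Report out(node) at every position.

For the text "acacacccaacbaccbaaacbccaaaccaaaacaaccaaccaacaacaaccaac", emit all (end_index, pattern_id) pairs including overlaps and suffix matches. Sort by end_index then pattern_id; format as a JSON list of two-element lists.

Build automaton:
Trie (insert patterns):
  0='ε' goto a→1 c→4
  1='a' goto a→2 c→5
  2='aa' goto c→3
  3='aac' goto ·  ←P0
  4='c' goto ·  ←P1
  5='ac' goto ·  ←P2

BFS fail/out derivation:
  n1('a'): parent n0 fail=0; on 'a' 0 → fail=0;  out ∅∪∅=∅
  n4('c'): parent n0 fail=0; on 'c' 0 → fail=0;  out {1}∪∅={1}
  n2('aa'): parent n1 fail=0; on 'a' 0 → fail=1;  out ∅∪∅=∅
  n5('ac'): parent n1 fail=0; on 'c' 0 → fail=4;  out {2}∪{1}={1,2}
  n3('aac'): parent n2 fail=1; on 'c' 1 → fail=5;  out {0}∪{1,2}={0,1,2}

Text stream:
i=0 'a': node 0→1
i=1 'c': node 1→5  emit P1@[1:1],P2@[0:1]
i=2 'a': node 5→1 (via fail)
i=3 'c': node 1→5  emit P1@[3:3],P2@[2:3]
i=4 'a': node 5→1 (via fail)
i=5 'c': node 1→5  emit P1@[5:5],P2@[4:5]
i=6 'c': node 5→4 (via fail)  emit P1@[6:6]
i=7 'c': node 4→4 (via fail)  emit P1@[7:7]
i=8 'a': node 4→1 (via fail)
i=9 'a': node 1→2
i=10 'c': node 2→3  emit P0@[8:10],P1@[10:10],P2@[9:10]
i=11 'b': node 3→0 (via fail)
i=12 'a': node 0→1
i=13 'c': node 1→5  emit P1@[13:13],P2@[12:13]
i=14 'c': node 5→4 (via fail)  emit P1@[14:14]
i=15 'b': node 4→0 (via fail)
i=16 'a': node 0→1
i=17 'a': node 1→2
i=18 'a': node 2→2 (via fail)
i=19 'c': node 2→3  emit P0@[17:19],P1@[19:19],P2@[18:19]
i=20 'b': node 3→0 (via fail)
i=21 'c': node 0→4  emit P1@[21:21]
i=22 'c': node 4→4 (via fail)  emit P1@[22:22]
i=23 'a': node 4→1 (via fail)
i=24 'a': node 1→2
i=25 'a': node 2→2 (via fail)
i=26 'c': node 2→3  emit P0@[24:26],P1@[26:26],P2@[25:26]
i=27 'c': node 3→4 (via fail)  emit P1@[27:27]
i=28 'a': node 4→1 (via fail)
i=29 'a': node 1→2
i=30 'a': node 2→2 (via fail)
i=31 'a': node 2→2 (via fail)
i=32 'c': node 2→3  emit P0@[30:32],P1@[32:32],P2@[31:32]
i=33 'a': node 3→1 (via fail)
i=34 'a': node 1→2
i=35 'c': node 2→3  emit P0@[33:35],P1@[35:35],P2@[34:35]
i=36 'c': node 3→4 (via fail)  emit P1@[36:36]
i=37 'a': node 4→1 (via fail)
i=38 'a': node 1→2
i=39 'c': node 2→3  emit P0@[37:39],P1@[39:39],P2@[38:39]
i=40 'c': node 3→4 (via fail)  emit P1@[40:40]
i=41 'a': node 4→1 (via fail)
i=42 'a': node 1→2
i=43 'c': node 2→3  emit P0@[41:43],P1@[43:43],P2@[42:43]
i=44 'a': node 3→1 (via fail)
i=45 'a': node 1→2
i=46 'c': node 2→3  emit P0@[44:46],P1@[46:46],P2@[45:46]
i=47 'a': node 3→1 (via fail)
i=48 'a': node 1→2
i=49 'c': node 2→3  emit P0@[47:49],P1@[49:49],P2@[48:49]
i=50 'c': node 3→4 (via fail)  emit P1@[50:50]
i=51 'a': node 4→1 (via fail)
i=52 'a': node 1→2
i=53 'c': node 2→3  emit P0@[51:53],P1@[53:53],P2@[52:53]

Matches: [[1,1],[1,2],[3,1],[3,2],[5,1],[5,2],[6,1],[7,1],[10,0],[10,1],[10,2],[13,1],[13,2],[14,1],[19,0],[19,1],[19,2],[21,1],[22,1],[26,0],[26,1],[26,2],[27,1],[32,0],[32,1],[32,2],[35,0],[35,1],[35,2],[36,1],[39,0],[39,1],[39,2],[40,1],[43,0],[43,1],[43,2],[46,0],[46,1],[46,2],[49,0],[49,1],[49,2],[50,1],[53,0],[53,1],[53,2]]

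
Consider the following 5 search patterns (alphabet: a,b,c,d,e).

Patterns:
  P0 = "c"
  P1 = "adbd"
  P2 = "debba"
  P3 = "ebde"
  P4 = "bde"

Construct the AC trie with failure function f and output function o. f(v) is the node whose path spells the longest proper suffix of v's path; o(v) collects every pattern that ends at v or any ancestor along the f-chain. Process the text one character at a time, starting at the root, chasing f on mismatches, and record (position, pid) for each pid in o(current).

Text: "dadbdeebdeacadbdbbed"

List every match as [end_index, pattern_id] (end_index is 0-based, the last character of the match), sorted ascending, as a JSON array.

Build automaton:
Trie (insert patterns):
  0='ε' goto a→2 b→15 c→1 d→6 e→11
  1='c' goto ·  ←P0
  2='a' goto d→3
  3='ad' goto b→4
  4='adb' goto d→5
  5='adbd' goto ·  ←P1
  6='d' goto e→7
  7='de' goto b→8
  8='deb' goto b→9
  9='debb' goto a→10
  10='debba' goto ·  ←P2
  11='e' goto b→12
  12='eb' goto d→13
  13='ebd' goto e→14
  14='ebde' goto ·  ←P3
  15='b' goto d→16
  16='bd' goto e→17
  17='bde' goto ·  ←P4

BFS fail/out derivation:
  n1('c'): parent n0 fail=0; on 'c' 0 → fail=0;  out {0}∪∅={0}
  n2('a'): parent n0 fail=0; on 'a' 0 → fail=0;  out ∅∪∅=∅
  n6('d'): parent n0 fail=0; on 'd' 0 → fail=0;  out ∅∪∅=∅
  n11('e'): parent n0 fail=0; on 'e' 0 → fail=0;  out ∅∪∅=∅
  n15('b'): parent n0 fail=0; on 'b' 0 → fail=0;  out ∅∪∅=∅
  n3('ad'): parent n2 fail=0; on 'd' 0 → fail=6;  out ∅∪∅=∅
  n7('de'): parent n6 fail=0; on 'e' 0 → fail=11;  out ∅∪∅=∅
  n12('eb'): parent n11 fail=0; on 'b' 0 → fail=15;  out ∅∪∅=∅
  n16('bd'): parent n15 fail=0; on 'd' 0 → fail=6;  out ∅∪∅=∅
  n4('adb'): parent n3 fail=6; on 'b' 6→0 → fail=15;  out ∅∪∅=∅
  n8('deb'): parent n7 fail=11; on 'b' 11 → fail=12;  out ∅∪∅=∅
  n13('ebd'): parent n12 fail=15; on 'd' 15 → fail=16;  out ∅∪∅=∅
  n17('bde'): parent n16 fail=6; on 'e' 6 → fail=7;  out {4}∪∅={4}
  n5('adbd'): parent n4 fail=15; on 'd' 15 → fail=16;  out {1}∪∅={1}
  n9('debb'): parent n8 fail=12; on 'b' 12→15→0 → fail=15;  out ∅∪∅=∅
  n14('ebde'): parent n13 fail=16; on 'e' 16 → fail=17;  out {3}∪{4}={3,4}
  n10('debba'): parent n9 fail=15; on 'a' 15→0 → fail=2;  out {2}∪∅={2}

Scan:
[0] read 'd'  n0⇒n6
[1] read 'a'  n6⇒n2 (fail-walked)
[2] read 'd'  n2⇒n3
[3] read 'b'  n3⇒n4
[4] read 'd'  n4⇒n5  → match P1@[1:4]
[5] read 'e'  n5⇒n17 (fail-walked)  → match P4@[3:5]
[6] read 'e'  n17⇒n11 (fail-walked)
[7] read 'b'  n11⇒n12
[8] read 'd'  n12⇒n13
[9] read 'e'  n13⇒n14  → match P3@[6:9],P4@[7:9]
[10] read 'a'  n14⇒n2 (fail-walked)
[11] read 'c'  n2⇒n1 (fail-walked)  → match P0@[11:11]
[12] read 'a'  n1⇒n2 (fail-walked)
[13] read 'd'  n2⇒n3
[14] read 'b'  n3⇒n4
[15] read 'd'  n4⇒n5  → match P1@[12:15]
[16] read 'b'  n5⇒n15 (fail-walked)
[17] read 'b'  n15⇒n15 (fail-walked)
[18] read 'e'  n15⇒n11 (fail-walked)
[19] read 'd'  n11⇒n6 (fail-walked)

All matches (sorted): [[4,1],[5,4],[9,3],[9,4],[11,0],[15,1]]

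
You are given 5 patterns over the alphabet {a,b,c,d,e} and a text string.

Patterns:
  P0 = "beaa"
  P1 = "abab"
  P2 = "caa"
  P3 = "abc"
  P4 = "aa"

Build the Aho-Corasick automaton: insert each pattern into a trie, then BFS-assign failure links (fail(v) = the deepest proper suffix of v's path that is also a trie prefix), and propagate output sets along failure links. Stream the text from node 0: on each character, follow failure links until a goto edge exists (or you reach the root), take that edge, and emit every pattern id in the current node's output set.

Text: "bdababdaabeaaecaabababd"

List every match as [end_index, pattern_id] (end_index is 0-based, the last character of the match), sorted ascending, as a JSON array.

Build:
Trie (insert patterns):
  0='ε' goto a→5 b→1 c→9
  1='b' goto e→2
  2='be' goto a→3
  3='bea' goto a→4
  4='beaa' goto ·  ←P0
  5='a' goto a→13 b→6
  6='ab' goto a→7 c→12
  7='aba' goto b→8
  8='abab' goto ·  ←P1
  9='c' goto a→10
  10='ca' goto a→11
  11='caa' goto ·  ←P2
  12='abc' goto ·  ←P3
  13='aa' goto ·  ←P4

BFS fail/out derivation:
  fail(1) 'b': from fail(0)=0 chase 'b': 0 ⇒ 0;  out=∅∪out(0)=∅
  fail(5) 'a': from fail(0)=0 chase 'a': 0 ⇒ 0;  out=∅∪out(0)=∅
  fail(9) 'c': from fail(0)=0 chase 'c': 0 ⇒ 0;  out=∅∪out(0)=∅
  fail(2) 'be': from fail(1)=0 chase 'e': 0 ⇒ 0;  out=∅∪out(0)=∅
  fail(6) 'ab': from fail(5)=0 chase 'b': 0 ⇒ 1;  out=∅∪out(1)=∅
  fail(10) 'ca': from fail(9)=0 chase 'a': 0 ⇒ 5;  out=∅∪out(5)=∅
  fail(13) 'aa': from fail(5)=0 chase 'a': 0 ⇒ 5;  out={4}∪out(5)={4}
  fail(3) 'bea': from fail(2)=0 chase 'a': 0 ⇒ 5;  out=∅∪out(5)=∅
  fail(7) 'aba': from fail(6)=1 chase 'a': 1→0 ⇒ 5;  out=∅∪out(5)=∅
  fail(11) 'caa': from fail(10)=5 chase 'a': 5 ⇒ 13;  out={2}∪out(13)={2,4}
  fail(12) 'abc': from fail(6)=1 chase 'c': 1→0 ⇒ 9;  out={3}∪out(9)={3}
  fail(4) 'beaa': from fail(3)=5 chase 'a': 5 ⇒ 13;  out={0}∪out(13)={0,4}
  fail(8) 'abab': from fail(7)=5 chase 'b': 5 ⇒ 6;  out={1}∪out(6)={1}

Run:
i=0 'b': node 0→1
i=1 'd': node 1→0 (via fail)
i=2 'a': node 0→5
i=3 'b': node 5→6
i=4 'a': node 6→7
i=5 'b': node 7→8  → match P1@[2:5]
i=6 'd': node 8→0 (via fail)
i=7 'a': node 0→5
i=8 'a': node 5→13  → match P4@[7:8]
i=9 'b': node 13→6 (via fail)
i=10 'e': node 6→2 (via fail)
i=11 'a': node 2→3
i=12 'a': node 3→4  → match P0@[9:12],P4@[11:12]
i=13 'e': node 4→0 (via fail)
i=14 'c': node 0→9
i=15 'a': node 9→10
i=16 'a': node 10→11  → match P2@[14:16],P4@[15:16]
i=17 'b': node 11→6 (via fail)
i=18 'a': node 6→7
i=19 'b': node 7→8  → match P1@[16:19]
i=20 'a': node 8→7 (via fail)
i=21 'b': node 7→8  → match P1@[18:21]
i=22 'd': node 8→0 (via fail)

Result: [[5,1],[8,4],[12,0],[12,4],[16,2],[16,4],[19,1],[21,1]]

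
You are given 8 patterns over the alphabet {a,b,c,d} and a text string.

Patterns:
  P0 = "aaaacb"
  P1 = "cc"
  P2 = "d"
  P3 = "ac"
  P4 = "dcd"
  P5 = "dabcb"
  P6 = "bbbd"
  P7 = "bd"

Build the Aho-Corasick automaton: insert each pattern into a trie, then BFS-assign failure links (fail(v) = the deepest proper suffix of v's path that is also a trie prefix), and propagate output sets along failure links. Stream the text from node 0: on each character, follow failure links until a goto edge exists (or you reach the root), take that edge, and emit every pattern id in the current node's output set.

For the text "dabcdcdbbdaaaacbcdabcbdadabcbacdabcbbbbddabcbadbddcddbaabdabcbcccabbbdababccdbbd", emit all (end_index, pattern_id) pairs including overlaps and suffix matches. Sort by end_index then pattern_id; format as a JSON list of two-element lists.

Construct AC machine:
Trie nodes:
  n0 'ε': a→1 b→17 c→7 d→9
  n1 'a': a→2 c→10
  n2 'aa': a→3
  n3 'aaa': a→4
  n4 'aaaa': c→5
  n5 'aaaac': b→6
  n6 'aaaacb': ·  ←P0
  n7 'c': c→8
  n8 'cc': ·  ←P1
  n9 'd': a→13 c→11  ←P2
  n10 'ac': ·  ←P3
  n11 'dc': d→12
  n12 'dcd': ·  ←P4
  n13 'da': b→14
  n14 'dab': c→15
  n15 'dabc': b→16
  n16 'dabcb': ·  ←P5
  n17 'b': b→18 d→21
  n18 'bb': b→19
  n19 'bbb': d→20
  n20 'bbbd': ·  ←P6
  n21 'bd': ·  ←P7

Failure links (BFS by depth):
  fail(1) 'a': from fail(0)=0 chase 'a': 0 ⇒ 0;  out=∅∪out(0)=∅
  fail(7) 'c': from fail(0)=0 chase 'c': 0 ⇒ 0;  out=∅∪out(0)=∅
  fail(9) 'd': from fail(0)=0 chase 'd': 0 ⇒ 0;  out={2}∪out(0)={2}
  fail(17) 'b': from fail(0)=0 chase 'b': 0 ⇒ 0;  out=∅∪out(0)=∅
  fail(2) 'aa': from fail(1)=0 chase 'a': 0 ⇒ 1;  out=∅∪out(1)=∅
  fail(8) 'cc': from fail(7)=0 chase 'c': 0 ⇒ 7;  out={1}∪out(7)={1}
  fail(10) 'ac': from fail(1)=0 chase 'c': 0 ⇒ 7;  out={3}∪out(7)={3}
  fail(11) 'dc': from fail(9)=0 chase 'c': 0 ⇒ 7;  out=∅∪out(7)=∅
  fail(13) 'da': from fail(9)=0 chase 'a': 0 ⇒ 1;  out=∅∪out(1)=∅
  fail(18) 'bb': from fail(17)=0 chase 'b': 0 ⇒ 17;  out=∅∪out(17)=∅
  fail(21) 'bd': from fail(17)=0 chase 'd': 0 ⇒ 9;  out={7}∪out(9)={2,7}
  fail(3) 'aaa': from fail(2)=1 chase 'a': 1 ⇒ 2;  out=∅∪out(2)=∅
  fail(12) 'dcd': from fail(11)=7 chase 'd': 7→0 ⇒ 9;  out={4}∪out(9)={2,4}
  fail(14) 'dab': from fail(13)=1 chase 'b': 1→0 ⇒ 17;  out=∅∪out(17)=∅
  fail(19) 'bbb': from fail(18)=17 chase 'b': 17 ⇒ 18;  out=∅∪out(18)=∅
  fail(4) 'aaaa': from fail(3)=2 chase 'a': 2 ⇒ 3;  out=∅∪out(3)=∅
  fail(15) 'dabc': from fail(14)=17 chase 'c': 17→0 ⇒ 7;  out=∅∪out(7)=∅
  fail(20) 'bbbd': from fail(19)=18 chase 'd': 18→17 ⇒ 21;  out={6}∪out(21)={2,6,7}
  fail(5) 'aaaac': from fail(4)=3 chase 'c': 3→2→1 ⇒ 10;  out=∅∪out(10)={3}
  fail(16) 'dabcb': from fail(15)=7 chase 'b': 7→0 ⇒ 17;  out={5}∪out(17)={5}
  fail(6) 'aaaacb': from fail(5)=10 chase 'b': 10→7→0 ⇒ 17;  out={0}∪out(17)={0}

Run:
[0] read 'd'  n0⇒n9  → match P2@[0:0]
[1] read 'a'  n9⇒n13
[2] read 'b'  n13⇒n14
[3] read 'c'  n14⇒n15
[4] read 'd'  n15⇒n9 ·f  → match P2@[4:4]
[5] read 'c'  n9⇒n11
[6] read 'd'  n11⇒n12  → match P2@[6:6],P4@[4:6]
[7] read 'b'  n12⇒n17 ·f
[8] read 'b'  n17⇒n18
[9] read 'd'  n18⇒n21 ·f  → match P2@[9:9],P7@[8:9]
[10] read 'a'  n21⇒n13 ·f
[11] read 'a'  n13⇒n2 ·f
[12] read 'a'  n2⇒n3
[13] read 'a'  n3⇒n4
[14] read 'c'  n4⇒n5  → match P3@[13:14]
[15] read 'b'  n5⇒n6  → match P0@[10:15]
[16] read 'c'  n6⇒n7 ·f
[17] read 'd'  n7⇒n9 ·f  → match P2@[17:17]
[18] read 'a'  n9⇒n13
[19] read 'b'  n13⇒n14
[20] read 'c'  n14⇒n15
[21] read 'b'  n15⇒n16  → match P5@[17:21]
[22] read 'd'  n16⇒n21 ·f  → match P2@[22:22],P7@[21:22]
[23] read 'a'  n21⇒n13 ·f
[24] read 'd'  n13⇒n9 ·f  → match P2@[24:24]
[25] read 'a'  n9⇒n13
[26] read 'b'  n13⇒n14
[27] read 'c'  n14⇒n15
[28] read 'b'  n15⇒n16  → match P5@[24:28]
[29] read 'a'  n16⇒n1 ·f
[30] read 'c'  n1⇒n10  → match P3@[29:30]
[31] read 'd'  n10⇒n9 ·f  → match P2@[31:31]
[32] read 'a'  n9⇒n13
[33] read 'b'  n13⇒n14
[34] read 'c'  n14⇒n15
[35] read 'b'  n15⇒n16  → match P5@[31:35]
[36] read 'b'  n16⇒n18 ·f
[37] read 'b'  n18⇒n19
[38] read 'b'  n19⇒n19 ·f
[39] read 'd'  n19⇒n20  → match P2@[39:39],P6@[36:39],P7@[38:39]
[40] read 'd'  n20⇒n9 ·f  → match P2@[40:40]
[41] read 'a'  n9⇒n13
[42] read 'b'  n13⇒n14
[43] read 'c'  n14⇒n15
[44] read 'b'  n15⇒n16  → match P5@[40:44]
[45] read 'a'  n16⇒n1 ·f
[46] read 'd'  n1⇒n9 ·f  → match P2@[46:46]
[47] read 'b'  n9⇒n17 ·f
[48] read 'd'  n17⇒n21  → match P2@[48:48],P7@[47:48]
[49] read 'd'  n21⇒n9 ·f  → match P2@[49:49]
[50] read 'c'  n9⇒n11
[51] read 'd'  n11⇒n12  → match P2@[51:51],P4@[49:51]
[52] read 'd'  n12⇒n9 ·f  → match P2@[52:52]
[53] read 'b'  n9⇒n17 ·f
[54] read 'a'  n17⇒n1 ·f
[55] read 'a'  n1⇒n2
[56] read 'b'  n2⇒n17 ·f
[57] read 'd'  n17⇒n21  → match P2@[57:57],P7@[56:57]
[58] read 'a'  n21⇒n13 ·f
[59] read 'b'  n13⇒n14
[60] read 'c'  n14⇒n15
[61] read 'b'  n15⇒n16  → match P5@[57:61]
[62] read 'c'  n16⇒n7 ·f
[63] read 'c'  n7⇒n8  → match P1@[62:63]
[64] read 'c'  n8⇒n8 ·f  → match P1@[63:64]
[65] read 'a'  n8⇒n1 ·f
[66] read 'b'  n1⇒n17 ·f
[67] read 'b'  n17⇒n18
[68] read 'b'  n18⇒n19
[69] read 'd'  n19⇒n20  → match P2@[69:69],P6@[66:69],P7@[68:69]
[70] read 'a'  n20⇒n13 ·f
[71] read 'b'  n13⇒n14
[72] read 'a'  n14⇒n1 ·f
[73] read 'b'  n1⇒n17 ·f
[74] read 'c'  n17⇒n7 ·f
[75] read 'c'  n7⇒n8  → match P1@[74:75]
[76] read 'd'  n8⇒n9 ·f  → match P2@[76:76]
[77] read 'b'  n9⇒n17 ·f
[78] read 'b'  n17⇒n18
[79] read 'd'  n18⇒n21 ·f  → match P2@[79:79],P7@[78:79]

Matches: [[0,2],[4,2],[6,2],[6,4],[9,2],[9,7],[14,3],[15,0],[17,2],[21,5],[22,2],[22,7],[24,2],[28,5],[30,3],[31,2],[35,5],[39,2],[39,6],[39,7],[40,2],[44,5],[46,2],[48,2],[48,7],[49,2],[51,2],[51,4],[52,2],[57,2],[57,7],[61,5],[63,1],[64,1],[69,2],[69,6],[69,7],[75,1],[76,2],[79,2],[79,7]]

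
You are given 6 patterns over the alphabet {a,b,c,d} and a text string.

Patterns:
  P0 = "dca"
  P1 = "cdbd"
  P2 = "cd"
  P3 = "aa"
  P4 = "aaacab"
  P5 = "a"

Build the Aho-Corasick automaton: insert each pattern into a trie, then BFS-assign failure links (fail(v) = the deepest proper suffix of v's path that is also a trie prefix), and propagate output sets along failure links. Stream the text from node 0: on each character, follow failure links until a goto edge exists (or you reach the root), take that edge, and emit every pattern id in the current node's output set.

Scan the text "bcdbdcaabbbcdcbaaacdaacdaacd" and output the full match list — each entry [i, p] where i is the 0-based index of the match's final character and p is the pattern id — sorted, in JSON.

Build automaton:
Trie (insert patterns):
  n0 'ε': a→8 c→4 d→1
  n1 'd': c→2
  n2 'dc': a→3
  n3 'dca': ·  [P0 ends]
  n4 'c': d→5
  n5 'cd': b→6  [P2 ends]
  n6 'cdb': d→7
  n7 'cdbd': ·  [P1 ends]
  n8 'a': a→9  [P5 ends]
  n9 'aa': a→10  [P3 ends]
  n10 'aaa': c→11
  n11 'aaac': a→12
  n12 'aaaca': b→13
  n13 'aaacab': ·  [P4 ends]

BFS fail/out derivation:
  fail(1) 'd': from fail(0)=0 chase 'd': 0 ⇒ 0;  out=∅∪out(0)=∅
  fail(4) 'c': from fail(0)=0 chase 'c': 0 ⇒ 0;  out=∅∪out(0)=∅
  fail(8) 'a': from fail(0)=0 chase 'a': 0 ⇒ 0;  out={5}∪out(0)={5}
  fail(2) 'dc': from fail(1)=0 chase 'c': 0 ⇒ 4;  out=∅∪out(4)=∅
  fail(5) 'cd': from fail(4)=0 chase 'd': 0 ⇒ 1;  out={2}∪out(1)={2}
  fail(9) 'aa': from fail(8)=0 chase 'a': 0 ⇒ 8;  out={3}∪out(8)={3,5}
  fail(3) 'dca': from fail(2)=4 chase 'a': 4→0 ⇒ 8;  out={0}∪out(8)={0,5}
  fail(6) 'cdb': from fail(5)=1 chase 'b': 1→0 ⇒ 0;  out=∅∪out(0)=∅
  fail(10) 'aaa': from fail(9)=8 chase 'a': 8 ⇒ 9;  out=∅∪out(9)={3,5}
  fail(7) 'cdbd': from fail(6)=0 chase 'd': 0 ⇒ 1;  out={1}∪out(1)={1}
  fail(11) 'aaac': from fail(10)=9 chase 'c': 9→8→0 ⇒ 4;  out=∅∪out(4)=∅
  fail(12) 'aaaca': from fail(11)=4 chase 'a': 4→0 ⇒ 8;  out=∅∪out(8)={5}
  fail(13) 'aaacab': from fail(12)=8 chase 'b': 8→0 ⇒ 0;  out={4}∪out(0)={4}

Text stream:
pos 0 'b': at 0
pos 1 'c': at 4
pos 2 'd': at 5  ** P2@[1:2]
pos 3 'b': at 6
pos 4 'd': at 7  ** P1@[1:4]
pos 5 'c': at 2 (fail-walked)
pos 6 'a': at 3  ** P0@[4:6],P5@[6:6]
pos 7 'a': at 9 (fail-walked)  ** P3@[6:7],P5@[7:7]
pos 8 'b': at 0 (fail-walked)
pos 9 'b': at 0
pos 10 'b': at 0
pos 11 'c': at 4
pos 12 'd': at 5  ** P2@[11:12]
pos 13 'c': at 2 (fail-walked)
pos 14 'b': at 0 (fail-walked)
pos 15 'a': at 8  ** P5@[15:15]
pos 16 'a': at 9  ** P3@[15:16],P5@[16:16]
pos 17 'a': at 10  ** P3@[16:17],P5@[17:17]
pos 18 'c': at 11
pos 19 'd': at 5 (fail-walked)  ** P2@[18:19]
pos 20 'a': at 8 (fail-walked)  ** P5@[20:20]
pos 21 'a': at 9  ** P3@[20:21],P5@[21:21]
pos 22 'c': at 4 (fail-walked)
pos 23 'd': at 5  ** P2@[22:23]
pos 24 'a': at 8 (fail-walked)  ** P5@[24:24]
pos 25 'a': at 9  ** P3@[24:25],P5@[25:25]
pos 26 'c': at 4 (fail-walked)
pos 27 'd': at 5  ** P2@[26:27]

All matches (sorted): [[2,2],[4,1],[6,0],[6,5],[7,3],[7,5],[12,2],[15,5],[16,3],[16,5],[17,3],[17,5],[19,2],[20,5],[21,3],[21,5],[23,2],[24,5],[25,3],[25,5],[27,2]]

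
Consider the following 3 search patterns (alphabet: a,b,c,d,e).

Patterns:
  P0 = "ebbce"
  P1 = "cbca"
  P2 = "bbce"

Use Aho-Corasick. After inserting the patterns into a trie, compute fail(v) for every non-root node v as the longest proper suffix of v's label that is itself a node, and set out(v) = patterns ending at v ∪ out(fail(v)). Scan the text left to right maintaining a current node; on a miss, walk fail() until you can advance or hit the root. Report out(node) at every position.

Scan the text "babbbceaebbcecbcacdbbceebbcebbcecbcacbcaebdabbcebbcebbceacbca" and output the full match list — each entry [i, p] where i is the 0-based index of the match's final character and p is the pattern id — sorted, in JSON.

Build:
Trie nodes:
  n0 'ε': b→10 c→6 e→1
  n1 'e': b→2
  n2 'eb': b→3
  n3 'ebb': c→4
  n4 'ebbc': e→5
  n5 'ebbce': ·  [P0 ends]
  n6 'c': b→7
  n7 'cb': c→8
  n8 'cbc': a→9
  n9 'cbca': ·  [P1 ends]
  n10 'b': b→11
  n11 'bb': c→12
  n12 'bbc': e→13
  n13 'bbce': ·  [P2 ends]

BFS fail/out derivation:
  fail(1) 'e': from fail(0)=0 chase 'e': 0 ⇒ 0;  out=∅∪out(0)=∅
  fail(6) 'c': from fail(0)=0 chase 'c': 0 ⇒ 0;  out=∅∪out(0)=∅
  fail(10) 'b': from fail(0)=0 chase 'b': 0 ⇒ 0;  out=∅∪out(0)=∅
  fail(2) 'eb': from fail(1)=0 chase 'b': 0 ⇒ 10;  out=∅∪out(10)=∅
  fail(7) 'cb': from fail(6)=0 chase 'b': 0 ⇒ 10;  out=∅∪out(10)=∅
  fail(11) 'bb': from fail(10)=0 chase 'b': 0 ⇒ 10;  out=∅∪out(10)=∅
  fail(3) 'ebb': from fail(2)=10 chase 'b': 10 ⇒ 11;  out=∅∪out(11)=∅
  fail(8) 'cbc': from fail(7)=10 chase 'c': 10→0 ⇒ 6;  out=∅∪out(6)=∅
  fail(12) 'bbc': from fail(11)=10 chase 'c': 10→0 ⇒ 6;  out=∅∪out(6)=∅
  fail(4) 'ebbc': from fail(3)=11 chase 'c': 11 ⇒ 12;  out=∅∪out(12)=∅
  fail(9) 'cbca': from fail(8)=6 chase 'a': 6→0 ⇒ 0;  out={1}∪out(0)={1}
  fail(13) 'bbce': from fail(12)=6 chase 'e': 6→0 ⇒ 1;  out={2}∪out(1)={2}
  fail(5) 'ebbce': from fail(4)=12 chase 'e': 12 ⇒ 13;  out={0}∪out(13)={0,2}

Scan:
pos 0 'b': at 10
pos 1 'a': at 0 ·f
pos 2 'b': at 10
pos 3 'b': at 11
pos 4 'b': at 11 ·f
pos 5 'c': at 12
pos 6 'e': at 13  emit P2@[3:6]
pos 7 'a': at 0 ·f
pos 8 'e': at 1
pos 9 'b': at 2
pos 10 'b': at 3
pos 11 'c': at 4
pos 12 'e': at 5  emit P0@[8:12],P2@[9:12]
pos 13 'c': at 6 ·f
pos 14 'b': at 7
pos 15 'c': at 8
pos 16 'a': at 9  emit P1@[13:16]
pos 17 'c': at 6 ·f
pos 18 'd': at 0 ·f
pos 19 'b': at 10
pos 20 'b': at 11
pos 21 'c': at 12
pos 22 'e': at 13  emit P2@[19:22]
pos 23 'e': at 1 ·f
pos 24 'b': at 2
pos 25 'b': at 3
pos 26 'c': at 4
pos 27 'e': at 5  emit P0@[23:27],P2@[24:27]
pos 28 'b': at 2 ·f
pos 29 'b': at 3
pos 30 'c': at 4
pos 31 'e': at 5  emit P0@[27:31],P2@[28:31]
pos 32 'c': at 6 ·f
pos 33 'b': at 7
pos 34 'c': at 8
pos 35 'a': at 9  emit P1@[32:35]
pos 36 'c': at 6 ·f
pos 37 'b': at 7
pos 38 'c': at 8
pos 39 'a': at 9  emit P1@[36:39]
pos 40 'e': at 1 ·f
pos 41 'b': at 2
pos 42 'd': at 0 ·f
pos 43 'a': at 0
pos 44 'b': at 10
pos 45 'b': at 11
pos 46 'c': at 12
pos 47 'e': at 13  emit P2@[44:47]
pos 48 'b': at 2 ·f
pos 49 'b': at 3
pos 50 'c': at 4
pos 51 'e': at 5  emit P0@[47:51],P2@[48:51]
pos 52 'b': at 2 ·f
pos 53 'b': at 3
pos 54 'c': at 4
pos 55 'e': at 5  emit P0@[51:55],P2@[52:55]
pos 56 'a': at 0 ·f
pos 57 'c': at 6
pos 58 'b': at 7
pos 59 'c': at 8
pos 60 'a': at 9  emit P1@[57:60]

Result: [[6,2],[12,0],[12,2],[16,1],[22,2],[27,0],[27,2],[31,0],[31,2],[35,1],[39,1],[47,2],[51,0],[51,2],[55,0],[55,2],[60,1]]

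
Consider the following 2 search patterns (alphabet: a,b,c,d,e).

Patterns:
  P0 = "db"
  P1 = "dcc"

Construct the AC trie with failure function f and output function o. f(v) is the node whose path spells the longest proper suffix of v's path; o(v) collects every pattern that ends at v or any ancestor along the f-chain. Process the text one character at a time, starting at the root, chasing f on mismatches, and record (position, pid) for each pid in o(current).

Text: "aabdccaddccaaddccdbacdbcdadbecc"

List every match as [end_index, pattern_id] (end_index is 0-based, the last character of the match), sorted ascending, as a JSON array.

Construct AC machine:
Trie (insert patterns):
  n0 'ε': d→1
  n1 'd': b→2 c→3
  n2 'db': ·  ←P0
  n3 'dc': c→4
  n4 'dcc': ·  ←P1

BFS fail/out derivation:
  n1('d'): parent n0 fail=0; on 'd' 0 → fail=0;  out ∅∪∅=∅
  n2('db'): parent n1 fail=0; on 'b' 0 → fail=0;  out {0}∪∅={0}
  n3('dc'): parent n1 fail=0; on 'c' 0 → fail=0;  out ∅∪∅=∅
  n4('dcc'): parent n3 fail=0; on 'c' 0 → fail=0;  out {1}∪∅={1}

Run:
i=0 'a': node 0→0
i=1 'a': node 0→0
i=2 'b': node 0→0
i=3 'd': node 0→1
i=4 'c': node 1→3
i=5 'c': node 3→4  emit P1@[3:5]
i=6 'a': node 4→0 (via fail)
i=7 'd': node 0→1
i=8 'd': node 1→1 (via fail)
i=9 'c': node 1→3
i=10 'c': node 3→4  emit P1@[8:10]
i=11 'a': node 4→0 (via fail)
i=12 'a': node 0→0
i=13 'd': node 0→1
i=14 'd': node 1→1 (via fail)
i=15 'c': node 1→3
i=16 'c': node 3→4  emit P1@[14:16]
i=17 'd': node 4→1 (via fail)
i=18 'b': node 1→2  emit P0@[17:18]
i=19 'a': node 2→0 (via fail)
i=20 'c': node 0→0
i=21 'd': node 0→1
i=22 'b': node 1→2  emit P0@[21:22]
i=23 'c': node 2→0 (via fail)
i=24 'd': node 0→1
i=25 'a': node 1→0 (via fail)
i=26 'd': node 0→1
i=27 'b': node 1→2  emit P0@[26:27]
i=28 'e': node 2→0 (via fail)
i=29 'c': node 0→0
i=30 'c': node 0→0

Result: [[5,1],[10,1],[16,1],[18,0],[22,0],[27,0]]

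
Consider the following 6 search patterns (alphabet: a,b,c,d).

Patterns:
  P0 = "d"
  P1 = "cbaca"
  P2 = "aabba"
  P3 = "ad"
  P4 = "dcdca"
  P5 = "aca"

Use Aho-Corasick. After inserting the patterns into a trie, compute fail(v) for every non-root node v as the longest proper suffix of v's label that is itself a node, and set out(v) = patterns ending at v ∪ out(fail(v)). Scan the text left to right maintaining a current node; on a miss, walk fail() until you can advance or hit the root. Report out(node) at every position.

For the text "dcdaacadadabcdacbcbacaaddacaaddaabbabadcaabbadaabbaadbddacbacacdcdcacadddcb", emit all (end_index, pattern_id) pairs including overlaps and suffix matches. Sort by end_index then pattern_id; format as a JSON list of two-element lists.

Construct AC machine:
Trie nodes:
  0='ε' goto a→7 c→2 d→1
  1='d' goto c→13  [P0 ends]
  2='c' goto b→3
  3='cb' goto a→4
  4='cba' goto c→5
  5='cbac' goto a→6
  6='cbaca' goto ·  [P1 ends]
  7='a' goto a→8 c→17 d→12
  8='aa' goto b→9
  9='aab' goto b→10
  10='aabb' goto a→11
  11='aabba' goto ·  [P2 ends]
  12='ad' goto ·  [P3 ends]
  13='dc' goto d→14
  14='dcd' goto c→15
  15='dcdc' goto a→16
  16='dcdca' goto ·  [P4 ends]
  17='ac' goto a→18
  18='aca' goto ·  [P5 ends]

Failure links (BFS by depth):
  fail(1) 'd': from fail(0)=0 chase 'd': 0 ⇒ 0;  out={0}∪out(0)={0}
  fail(2) 'c': from fail(0)=0 chase 'c': 0 ⇒ 0;  out=∅∪out(0)=∅
  fail(7) 'a': from fail(0)=0 chase 'a': 0 ⇒ 0;  out=∅∪out(0)=∅
  fail(3) 'cb': from fail(2)=0 chase 'b': 0 ⇒ 0;  out=∅∪out(0)=∅
  fail(8) 'aa': from fail(7)=0 chase 'a': 0 ⇒ 7;  out=∅∪out(7)=∅
  fail(12) 'ad': from fail(7)=0 chase 'd': 0 ⇒ 1;  out={3}∪out(1)={0,3}
  fail(13) 'dc': from fail(1)=0 chase 'c': 0 ⇒ 2;  out=∅∪out(2)=∅
  fail(17) 'ac': from fail(7)=0 chase 'c': 0 ⇒ 2;  out=∅∪out(2)=∅
  fail(4) 'cba': from fail(3)=0 chase 'a': 0 ⇒ 7;  out=∅∪out(7)=∅
  fail(9) 'aab': from fail(8)=7 chase 'b': 7→0 ⇒ 0;  out=∅∪out(0)=∅
  fail(14) 'dcd': from fail(13)=2 chase 'd': 2→0 ⇒ 1;  out=∅∪out(1)={0}
  fail(18) 'aca': from fail(17)=2 chase 'a': 2→0 ⇒ 7;  out={5}∪out(7)={5}
  fail(5) 'cbac': from fail(4)=7 chase 'c': 7 ⇒ 17;  out=∅∪out(17)=∅
  fail(10) 'aabb': from fail(9)=0 chase 'b': 0 ⇒ 0;  out=∅∪out(0)=∅
  fail(15) 'dcdc': from fail(14)=1 chase 'c': 1 ⇒ 13;  out=∅∪out(13)=∅
  fail(6) 'cbaca': from fail(5)=17 chase 'a': 17 ⇒ 18;  out={1}∪out(18)={1,5}
  fail(11) 'aabba': from fail(10)=0 chase 'a': 0 ⇒ 7;  out={2}∪out(7)={2}
  fail(16) 'dcdca': from fail(15)=13 chase 'a': 13→2→0 ⇒ 7;  out={4}∪out(7)={4}

Run:
[0] read 'd'  n0⇒n1  → match P0@[0:0]
[1] read 'c'  n1⇒n13
[2] read 'd'  n13⇒n14  → match P0@[2:2]
[3] read 'a'  n14⇒n7 (fail-walked)
[4] read 'a'  n7⇒n8
[5] read 'c'  n8⇒n17 (fail-walked)
[6] read 'a'  n17⇒n18  → match P5@[4:6]
[7] read 'd'  n18⇒n12 (fail-walked)  → match P0@[7:7],P3@[6:7]
[8] read 'a'  n12⇒n7 (fail-walked)
[9] read 'd'  n7⇒n12  → match P0@[9:9],P3@[8:9]
[10] read 'a'  n12⇒n7 (fail-walked)
[11] read 'b'  n7⇒n0 (fail-walked)
[12] read 'c'  n0⇒n2
[13] read 'd'  n2⇒n1 (fail-walked)  → match P0@[13:13]
[14] read 'a'  n1⇒n7 (fail-walked)
[15] read 'c'  n7⇒n17
[16] read 'b'  n17⇒n3 (fail-walked)
[17] read 'c'  n3⇒n2 (fail-walked)
[18] read 'b'  n2⇒n3
[19] read 'a'  n3⇒n4
[20] read 'c'  n4⇒n5
[21] read 'a'  n5⇒n6  → match P1@[17:21],P5@[19:21]
[22] read 'a'  n6⇒n8 (fail-walked)
[23] read 'd'  n8⇒n12 (fail-walked)  → match P0@[23:23],P3@[22:23]
[24] read 'd'  n12⇒n1 (fail-walked)  → match P0@[24:24]
[25] read 'a'  n1⇒n7 (fail-walked)
[26] read 'c'  n7⇒n17
[27] read 'a'  n17⇒n18  → match P5@[25:27]
[28] read 'a'  n18⇒n8 (fail-walked)
[29] read 'd'  n8⇒n12 (fail-walked)  → match P0@[29:29],P3@[28:29]
[30] read 'd'  n12⇒n1 (fail-walked)  → match P0@[30:30]
[31] read 'a'  n1⇒n7 (fail-walked)
[32] read 'a'  n7⇒n8
[33] read 'b'  n8⇒n9
[34] read 'b'  n9⇒n10
[35] read 'a'  n10⇒n11  → match P2@[31:35]
[36] read 'b'  n11⇒n0 (fail-walked)
[37] read 'a'  n0⇒n7
[38] read 'd'  n7⇒n12  → match P0@[38:38],P3@[37:38]
[39] read 'c'  n12⇒n13 (fail-walked)
[40] read 'a'  n13⇒n7 (fail-walked)
[41] read 'a'  n7⇒n8
[42] read 'b'  n8⇒n9
[43] read 'b'  n9⇒n10
[44] read 'a'  n10⇒n11  → match P2@[40:44]
[45] read 'd'  n11⇒n12 (fail-walked)  → match P0@[45:45],P3@[44:45]
[46] read 'a'  n12⇒n7 (fail-walked)
[47] read 'a'  n7⇒n8
[48] read 'b'  n8⇒n9
[49] read 'b'  n9⇒n10
[50] read 'a'  n10⇒n11  → match P2@[46:50]
[51] read 'a'  n11⇒n8 (fail-walked)
[52] read 'd'  n8⇒n12 (fail-walked)  → match P0@[52:52],P3@[51:52]
[53] read 'b'  n12⇒n0 (fail-walked)
[54] read 'd'  n0⇒n1  → match P0@[54:54]
[55] read 'd'  n1⇒n1 (fail-walked)  → match P0@[55:55]
[56] read 'a'  n1⇒n7 (fail-walked)
[57] read 'c'  n7⇒n17
[58] read 'b'  n17⇒n3 (fail-walked)
[59] read 'a'  n3⇒n4
[60] read 'c'  n4⇒n5
[61] read 'a'  n5⇒n6  → match P1@[57:61],P5@[59:61]
[62] read 'c'  n6⇒n17 (fail-walked)
[63] read 'd'  n17⇒n1 (fail-walked)  → match P0@[63:63]
[64] read 'c'  n1⇒n13
[65] read 'd'  n13⇒n14  → match P0@[65:65]
[66] read 'c'  n14⇒n15
[67] read 'a'  n15⇒n16  → match P4@[63:67]
[68] read 'c'  n16⇒n17 (fail-walked)
[69] read 'a'  n17⇒n18  → match P5@[67:69]
[70] read 'd'  n18⇒n12 (fail-walked)  → match P0@[70:70],P3@[69:70]
[71] read 'd'  n12⇒n1 (fail-walked)  → match P0@[71:71]
[72] read 'd'  n1⇒n1 (fail-walked)  → match P0@[72:72]
[73] read 'c'  n1⇒n13
[74] read 'b'  n13⇒n3 (fail-walked)

All matches (sorted): [[0,0],[2,0],[6,5],[7,0],[7,3],[9,0],[9,3],[13,0],[21,1],[21,5],[23,0],[23,3],[24,0],[27,5],[29,0],[29,3],[30,0],[35,2],[38,0],[38,3],[44,2],[45,0],[45,3],[50,2],[52,0],[52,3],[54,0],[55,0],[61,1],[61,5],[63,0],[65,0],[67,4],[69,5],[70,0],[70,3],[71,0],[72,0]]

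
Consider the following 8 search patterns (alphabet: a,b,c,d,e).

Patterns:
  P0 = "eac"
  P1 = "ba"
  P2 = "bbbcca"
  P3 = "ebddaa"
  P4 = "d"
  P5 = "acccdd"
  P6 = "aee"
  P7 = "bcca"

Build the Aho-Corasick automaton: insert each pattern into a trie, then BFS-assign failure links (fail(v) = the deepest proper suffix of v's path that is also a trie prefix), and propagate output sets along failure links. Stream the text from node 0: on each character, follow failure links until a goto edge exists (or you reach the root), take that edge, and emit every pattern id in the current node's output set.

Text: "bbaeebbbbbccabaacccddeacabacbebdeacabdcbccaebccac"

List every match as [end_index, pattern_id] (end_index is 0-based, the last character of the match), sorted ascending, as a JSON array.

Build:
Trie nodes:
  0='ε' goto a→17 b→4 d→16 e→1
  1='e' goto a→2 b→11
  2='ea' goto c→3
  3='eac' goto ·  [P0 ends]
  4='b' goto a→5 b→6 c→25
  5='ba' goto ·  [P1 ends]
  6='bb' goto b→7
  7='bbb' goto c→8
  8='bbbc' goto c→9
  9='bbbcc' goto a→10
  10='bbbcca' goto ·  [P2 ends]
  11='eb' goto d→12
  12='ebd' goto d→13
  13='ebdd' goto a→14
  14='ebdda' goto a→15
  15='ebddaa' goto ·  [P3 ends]
  16='d' goto ·  [P4 ends]
  17='a' goto c→18 e→23
  18='ac' goto c→19
  19='acc' goto c→20
  20='accc' goto d→21
  21='acccd' goto d→22
  22='acccdd' goto ·  [P5 ends]
  23='ae' goto e→24
  24='aee' goto ·  [P6 ends]
  25='bc' goto c→26
  26='bcc' goto a→27
  27='bcca' goto ·  [P7 ends]

Failure links (BFS by depth):
  fail(1) 'e': from fail(0)=0 chase 'e': 0 ⇒ 0;  out=∅∪out(0)=∅
  fail(4) 'b': from fail(0)=0 chase 'b': 0 ⇒ 0;  out=∅∪out(0)=∅
  fail(16) 'd': from fail(0)=0 chase 'd': 0 ⇒ 0;  out={4}∪out(0)={4}
  fail(17) 'a': from fail(0)=0 chase 'a': 0 ⇒ 0;  out=∅∪out(0)=∅
  fail(2) 'ea': from fail(1)=0 chase 'a': 0 ⇒ 17;  out=∅∪out(17)=∅
  fail(5) 'ba': from fail(4)=0 chase 'a': 0 ⇒ 17;  out={1}∪out(17)={1}
  fail(6) 'bb': from fail(4)=0 chase 'b': 0 ⇒ 4;  out=∅∪out(4)=∅
  fail(11) 'eb': from fail(1)=0 chase 'b': 0 ⇒ 4;  out=∅∪out(4)=∅
  fail(18) 'ac': from fail(17)=0 chase 'c': 0 ⇒ 0;  out=∅∪out(0)=∅
  fail(23) 'ae': from fail(17)=0 chase 'e': 0 ⇒ 1;  out=∅∪out(1)=∅
  fail(25) 'bc': from fail(4)=0 chase 'c': 0 ⇒ 0;  out=∅∪out(0)=∅
  fail(3) 'eac': from fail(2)=17 chase 'c': 17 ⇒ 18;  out={0}∪out(18)={0}
  fail(7) 'bbb': from fail(6)=4 chase 'b': 4 ⇒ 6;  out=∅∪out(6)=∅
  fail(12) 'ebd': from fail(11)=4 chase 'd': 4→0 ⇒ 16;  out=∅∪out(16)={4}
  fail(19) 'acc': from fail(18)=0 chase 'c': 0 ⇒ 0;  out=∅∪out(0)=∅
  fail(24) 'aee': from fail(23)=1 chase 'e': 1→0 ⇒ 1;  out={6}∪out(1)={6}
  fail(26) 'bcc': from fail(25)=0 chase 'c': 0 ⇒ 0;  out=∅∪out(0)=∅
  fail(8) 'bbbc': from fail(7)=6 chase 'c': 6→4 ⇒ 25;  out=∅∪out(25)=∅
  fail(13) 'ebdd': from fail(12)=16 chase 'd': 16→0 ⇒ 16;  out=∅∪out(16)={4}
  fail(20) 'accc': from fail(19)=0 chase 'c': 0 ⇒ 0;  out=∅∪out(0)=∅
  fail(27) 'bcca': from fail(26)=0 chase 'a': 0 ⇒ 17;  out={7}∪out(17)={7}
  fail(9) 'bbbcc': from fail(8)=25 chase 'c': 25 ⇒ 26;  out=∅∪out(26)=∅
  fail(14) 'ebdda': from fail(13)=16 chase 'a': 16→0 ⇒ 17;  out=∅∪out(17)=∅
  fail(21) 'acccd': from fail(20)=0 chase 'd': 0 ⇒ 16;  out=∅∪out(16)={4}
  fail(10) 'bbbcca': from fail(9)=26 chase 'a': 26 ⇒ 27;  out={2}∪out(27)={2,7}
  fail(15) 'ebddaa': from fail(14)=17 chase 'a': 17→0 ⇒ 17;  out={3}∪out(17)={3}
  fail(22) 'acccdd': from fail(21)=16 chase 'd': 16→0 ⇒ 16;  out={5}∪out(16)={4,5}

Run:
pos 0 'b': at 4
pos 1 'b': at 6
pos 2 'a': at 5 ·f  emit P1@[1:2]
pos 3 'e': at 23 ·f
pos 4 'e': at 24  emit P6@[2:4]
pos 5 'b': at 11 ·f
pos 6 'b': at 6 ·f
pos 7 'b': at 7
pos 8 'b': at 7 ·f
pos 9 'b': at 7 ·f
pos 10 'c': at 8
pos 11 'c': at 9
pos 12 'a': at 10  emit P2@[7:12],P7@[9:12]
pos 13 'b': at 4 ·f
pos 14 'a': at 5  emit P1@[13:14]
pos 15 'a': at 17 ·f
pos 16 'c': at 18
pos 17 'c': at 19
pos 18 'c': at 20
pos 19 'd': at 21  emit P4@[19:19]
pos 20 'd': at 22  emit P4@[20:20],P5@[15:20]
pos 21 'e': at 1 ·f
pos 22 'a': at 2
pos 23 'c': at 3  emit P0@[21:23]
pos 24 'a': at 17 ·f
pos 25 'b': at 4 ·f
pos 26 'a': at 5  emit P1@[25:26]
pos 27 'c': at 18 ·f
pos 28 'b': at 4 ·f
pos 29 'e': at 1 ·f
pos 30 'b': at 11
pos 31 'd': at 12  emit P4@[31:31]
pos 32 'e': at 1 ·f
pos 33 'a': at 2
pos 34 'c': at 3  emit P0@[32:34]
pos 35 'a': at 17 ·f
pos 36 'b': at 4 ·f
pos 37 'd': at 16 ·f  emit P4@[37:37]
pos 38 'c': at 0 ·f
pos 39 'b': at 4
pos 40 'c': at 25
pos 41 'c': at 26
pos 42 'a': at 27  emit P7@[39:42]
pos 43 'e': at 23 ·f
pos 44 'b': at 11 ·f
pos 45 'c': at 25 ·f
pos 46 'c': at 26
pos 47 'a': at 27  emit P7@[44:47]
pos 48 'c': at 18 ·f

Result: [[2,1],[4,6],[12,2],[12,7],[14,1],[19,4],[20,4],[20,5],[23,0],[26,1],[31,4],[34,0],[37,4],[42,7],[47,7]]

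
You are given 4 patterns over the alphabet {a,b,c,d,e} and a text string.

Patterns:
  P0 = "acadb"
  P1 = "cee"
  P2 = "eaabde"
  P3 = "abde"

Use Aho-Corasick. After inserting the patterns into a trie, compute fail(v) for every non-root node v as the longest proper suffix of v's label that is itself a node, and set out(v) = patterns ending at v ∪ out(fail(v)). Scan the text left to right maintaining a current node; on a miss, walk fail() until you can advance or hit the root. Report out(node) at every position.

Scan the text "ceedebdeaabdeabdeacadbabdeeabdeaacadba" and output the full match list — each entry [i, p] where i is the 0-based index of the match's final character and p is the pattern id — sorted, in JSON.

Build:
Trie (insert patterns):
  n0 'ε': a→1 c→6 e→9
  n1 'a': b→15 c→2
  n2 'ac': a→3
  n3 'aca': d→4
  n4 'acad': b→5
  n5 'acadb': ·  [P0 ends]
  n6 'c': e→7
  n7 'ce': e→8
  n8 'cee': ·  [P1 ends]
  n9 'e': a→10
  n10 'ea': a→11
  n11 'eaa': b→12
  n12 'eaab': d→13
  n13 'eaabd': e→14
  n14 'eaabde': ·  [P2 ends]
  n15 'ab': d→16
  n16 'abd': e→17
  n17 'abde': ·  [P3 ends]

Failure links (BFS by depth):
  n1('a'): parent n0 fail=0; on 'a' 0 → fail=0;  out ∅∪∅=∅
  n6('c'): parent n0 fail=0; on 'c' 0 → fail=0;  out ∅∪∅=∅
  n9('e'): parent n0 fail=0; on 'e' 0 → fail=0;  out ∅∪∅=∅
  n2('ac'): parent n1 fail=0; on 'c' 0 → fail=6;  out ∅∪∅=∅
  n7('ce'): parent n6 fail=0; on 'e' 0 → fail=9;  out ∅∪∅=∅
  n10('ea'): parent n9 fail=0; on 'a' 0 → fail=1;  out ∅∪∅=∅
  n15('ab'): parent n1 fail=0; on 'b' 0 → fail=0;  out ∅∪∅=∅
  n3('aca'): parent n2 fail=6; on 'a' 6→0 → fail=1;  out ∅∪∅=∅
  n8('cee'): parent n7 fail=9; on 'e' 9→0 → fail=9;  out {1}∪∅={1}
  n11('eaa'): parent n10 fail=1; on 'a' 1→0 → fail=1;  out ∅∪∅=∅
  n16('abd'): parent n15 fail=0; on 'd' 0 → fail=0;  out ∅∪∅=∅
  n4('acad'): parent n3 fail=1; on 'd' 1→0 → fail=0;  out ∅∪∅=∅
  n12('eaab'): parent n11 fail=1; on 'b' 1 → fail=15;  out ∅∪∅=∅
  n17('abde'): parent n16 fail=0; on 'e' 0 → fail=9;  out {3}∪∅={3}
  n5('acadb'): parent n4 fail=0; on 'b' 0 → fail=0;  out {0}∪∅={0}
  n13('eaabd'): parent n12 fail=15; on 'd' 15 → fail=16;  out ∅∪∅=∅
  n14('eaabde'): parent n13 fail=16; on 'e' 16 → fail=17;  out {2}∪{3}={2,3}

Text stream:
[0] read 'c'  n0⇒n6
[1] read 'e'  n6⇒n7
[2] read 'e'  n7⇒n8  → match P1@[0:2]
[3] read 'd'  n8⇒n0 ·f
[4] read 'e'  n0⇒n9
[5] read 'b'  n9⇒n0 ·f
[6] read 'd'  n0⇒n0
[7] read 'e'  n0⇒n9
[8] read 'a'  n9⇒n10
[9] read 'a'  n10⇒n11
[10] read 'b'  n11⇒n12
[11] read 'd'  n12⇒n13
[12] read 'e'  n13⇒n14  → match P2@[7:12],P3@[9:12]
[13] read 'a'  n14⇒n10 ·f
[14] read 'b'  n10⇒n15 ·f
[15] read 'd'  n15⇒n16
[16] read 'e'  n16⇒n17  → match P3@[13:16]
[17] read 'a'  n17⇒n10 ·f
[18] read 'c'  n10⇒n2 ·f
[19] read 'a'  n2⇒n3
[20] read 'd'  n3⇒n4
[21] read 'b'  n4⇒n5  → match P0@[17:21]
[22] read 'a'  n5⇒n1 ·f
[23] read 'b'  n1⇒n15
[24] read 'd'  n15⇒n16
[25] read 'e'  n16⇒n17  → match P3@[22:25]
[26] read 'e'  n17⇒n9 ·f
[27] read 'a'  n9⇒n10
[28] read 'b'  n10⇒n15 ·f
[29] read 'd'  n15⇒n16
[30] read 'e'  n16⇒n17  → match P3@[27:30]
[31] read 'a'  n17⇒n10 ·f
[32] read 'a'  n10⇒n11
[33] read 'c'  n11⇒n2 ·f
[34] read 'a'  n2⇒n3
[35] read 'd'  n3⇒n4
[36] read 'b'  n4⇒n5  → match P0@[32:36]
[37] read 'a'  n5⇒n1 ·f

Result: [[2,1],[12,2],[12,3],[16,3],[21,0],[25,3],[30,3],[36,0]]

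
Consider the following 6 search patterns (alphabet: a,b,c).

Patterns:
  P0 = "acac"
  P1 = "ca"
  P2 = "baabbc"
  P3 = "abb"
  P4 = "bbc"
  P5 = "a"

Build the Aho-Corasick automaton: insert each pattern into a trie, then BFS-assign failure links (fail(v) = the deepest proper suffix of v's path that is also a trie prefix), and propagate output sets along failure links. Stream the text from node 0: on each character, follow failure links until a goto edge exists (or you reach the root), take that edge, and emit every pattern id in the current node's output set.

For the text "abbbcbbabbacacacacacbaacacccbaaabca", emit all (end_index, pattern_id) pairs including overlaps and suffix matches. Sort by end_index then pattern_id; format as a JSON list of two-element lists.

Build:
Trie nodes:
  0='ε' goto a→1 b→7 c→5
  1='a' goto b→13 c→2  ←P5
  2='ac' goto a→3
  3='aca' goto c→4
  4='acac' goto ·  ←P0
  5='c' goto a→6
  6='ca' goto ·  ←P1
  7='b' goto a→8 b→15
  8='ba' goto a→9
  9='baa' goto b→10
  10='baab' goto b→11
  11='baabb' goto c→12
  12='baabbc' goto ·  ←P2
  13='ab' goto b→14
  14='abb' goto ·  ←P3
  15='bb' goto c→16
  16='bbc' goto ·  ←P4

Failure links (BFS by depth):
  n1('a'): parent n0 fail=0; on 'a' 0 → fail=0;  out {5}∪∅={5}
  n5('c'): parent n0 fail=0; on 'c' 0 → fail=0;  out ∅∪∅=∅
  n7('b'): parent n0 fail=0; on 'b' 0 → fail=0;  out ∅∪∅=∅
  n2('ac'): parent n1 fail=0; on 'c' 0 → fail=5;  out ∅∪∅=∅
  n6('ca'): parent n5 fail=0; on 'a' 0 → fail=1;  out {1}∪{5}={1,5}
  n8('ba'): parent n7 fail=0; on 'a' 0 → fail=1;  out ∅∪{5}={5}
  n13('ab'): parent n1 fail=0; on 'b' 0 → fail=7;  out ∅∪∅=∅
  n15('bb'): parent n7 fail=0; on 'b' 0 → fail=7;  out ∅∪∅=∅
  n3('aca'): parent n2 fail=5; on 'a' 5 → fail=6;  out ∅∪{1,5}={1,5}
  n9('baa'): parent n8 fail=1; on 'a' 1→0 → fail=1;  out ∅∪{5}={5}
  n14('abb'): parent n13 fail=7; on 'b' 7 → fail=15;  out {3}∪∅={3}
  n16('bbc'): parent n15 fail=7; on 'c' 7→0 → fail=5;  out {4}∪∅={4}
  n4('acac'): parent n3 fail=6; on 'c' 6→1 → fail=2;  out {0}∪∅={0}
  n10('baab'): parent n9 fail=1; on 'b' 1 → fail=13;  out ∅∪∅=∅
  n11('baabb'): parent n10 fail=13; on 'b' 13 → fail=14;  out ∅∪{3}={3}
  n12('baabbc'): parent n11 fail=14; on 'c' 14→15 → fail=16;  out {2}∪{4}={2,4}

Text stream:
i=0 'a': node 0→1  → match P5@[0:0]
i=1 'b': node 1→13
i=2 'b': node 13→14  → match P3@[0:2]
i=3 'b': node 14→15 ·f
i=4 'c': node 15→16  → match P4@[2:4]
i=5 'b': node 16→7 ·f
i=6 'b': node 7→15
i=7 'a': node 15→8 ·f  → match P5@[7:7]
i=8 'b': node 8→13 ·f
i=9 'b': node 13→14  → match P3@[7:9]
i=10 'a': node 14→8 ·f  → match P5@[10:10]
i=11 'c': node 8→2 ·f
i=12 'a': node 2→3  → match P1@[11:12],P5@[12:12]
i=13 'c': node 3→4  → match P0@[10:13]
i=14 'a': node 4→3 ·f  → match P1@[13:14],P5@[14:14]
i=15 'c': node 3→4  → match P0@[12:15]
i=16 'a': node 4→3 ·f  → match P1@[15:16],P5@[16:16]
i=17 'c': node 3→4  → match P0@[14:17]
i=18 'a': node 4→3 ·f  → match P1@[17:18],P5@[18:18]
i=19 'c': node 3→4  → match P0@[16:19]
i=20 'b': node 4→7 ·f
i=21 'a': node 7→8  → match P5@[21:21]
i=22 'a': node 8→9  → match P5@[22:22]
i=23 'c': node 9→2 ·f
i=24 'a': node 2→3  → match P1@[23:24],P5@[24:24]
i=25 'c': node 3→4  → match P0@[22:25]
i=26 'c': node 4→5 ·f
i=27 'c': node 5→5 ·f
i=28 'b': node 5→7 ·f
i=29 'a': node 7→8  → match P5@[29:29]
i=30 'a': node 8→9  → match P5@[30:30]
i=31 'a': node 9→1 ·f  → match P5@[31:31]
i=32 'b': node 1→13
i=33 'c': node 13→5 ·f
i=34 'a': node 5→6  → match P1@[33:34],P5@[34:34]

Result: [[0,5],[2,3],[4,4],[7,5],[9,3],[10,5],[12,1],[12,5],[13,0],[14,1],[14,5],[15,0],[16,1],[16,5],[17,0],[18,1],[18,5],[19,0],[21,5],[22,5],[24,1],[24,5],[25,0],[29,5],[30,5],[31,5],[34,1],[34,5]]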